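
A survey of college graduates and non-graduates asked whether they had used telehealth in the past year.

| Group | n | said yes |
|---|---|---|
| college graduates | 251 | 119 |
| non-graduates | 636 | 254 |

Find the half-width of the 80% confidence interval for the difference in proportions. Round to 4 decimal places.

p̂₁ = 119/251 = 0.4741 and p̂₂ = 254/636 = 0.3994.
SE₁ = √(p̂₁(1−p̂₁)/n₁) = √(0.4741·0.5259/251) = 0.03152; SE₂ = √(0.3994·0.6006/636) = 0.01942.
Independent samples: SE of the difference = √(SE₁² + SE₂²) = √(0.0009935104 + 0.0003771364) = 0.03702.
z* for 80% confidence is 1.282, so the margin of error is 1.282 × 0.03702 = 0.04746.

0.0475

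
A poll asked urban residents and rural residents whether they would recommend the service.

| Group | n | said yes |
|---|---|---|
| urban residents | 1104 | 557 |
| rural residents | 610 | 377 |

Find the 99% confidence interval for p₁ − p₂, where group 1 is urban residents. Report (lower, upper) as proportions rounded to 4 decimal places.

(-0.1773, -0.0497)

First, p̂₁ = 557/1104 = 0.5045; p̂₂ = 377/610 = 0.6180.
The two standard errors are √(0.5045×0.4955/1104) = 0.01505 and √(0.6180×0.3820/610) = 0.01967.
Because the samples are independent, SE_diff = √(0.01505² + 0.01967²) = 0.02477.
Using z* = 2.576 for 99%, ME = 2.576 × 0.02477 = 0.06381.
p̂₁ − p̂₂ = -0.1135; interval -0.1135 ± 0.06381 gives (-0.1773, -0.0497).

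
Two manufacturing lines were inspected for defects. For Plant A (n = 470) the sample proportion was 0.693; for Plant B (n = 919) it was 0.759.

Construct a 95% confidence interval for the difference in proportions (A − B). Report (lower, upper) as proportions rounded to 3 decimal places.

Each SE is √(p̂(1−p̂)/n): √(0.6930·0.3070/470) = 0.02128 and √(0.7590·0.2410/919) = 0.01411.
SE(p̂₁ − p̂₂) = √(SE₁² + SE₂²) = √(0.0004528384 + 0.0001990921) = 0.02553, since the two samples are independent.
At 95% confidence z* = 1.960; margin = 1.960 × 0.02553 = 0.05004.
The difference is 0.6930 − 0.7590 = -0.0660, so the interval is -0.0660 ± 0.05004 = (-0.116, -0.016).

(-0.116, -0.016)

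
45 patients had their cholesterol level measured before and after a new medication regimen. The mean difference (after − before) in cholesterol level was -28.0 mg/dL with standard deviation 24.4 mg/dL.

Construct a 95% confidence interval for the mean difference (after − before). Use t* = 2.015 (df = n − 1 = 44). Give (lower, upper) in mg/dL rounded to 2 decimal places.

Paired design: SE = s_d/√n = 24.4/√45 = 3.6373.
t* = 2.015; margin of error = 2.015 × 3.6373 = 7.3292.
-28.0 ± 7.3292 → (-35.33, -20.67).

(-35.33, -20.67)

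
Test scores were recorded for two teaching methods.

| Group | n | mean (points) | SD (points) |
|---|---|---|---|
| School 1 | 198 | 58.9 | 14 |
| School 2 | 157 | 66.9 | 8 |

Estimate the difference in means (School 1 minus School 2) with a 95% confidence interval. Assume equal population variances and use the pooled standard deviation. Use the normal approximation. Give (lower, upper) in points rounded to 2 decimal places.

(-10.46, -5.54)

s_p = √[((n₁−1)s₁² + (n₂−1)s₂²)/(n₁+n₂−2)] = √[(197·14² + 156·8²)/353] = 11.7331.
SE = 11.7331·√(1/198 + 1/157) = 1.2538.
With z* = 1.960, margin = 1.960 × 1.2538 = 2.4574.
x̄₁ − x̄₂ = 58.9 − 66.9 = -8.0000; interval -8.0000 ± 2.4574 = (-10.46, -5.54).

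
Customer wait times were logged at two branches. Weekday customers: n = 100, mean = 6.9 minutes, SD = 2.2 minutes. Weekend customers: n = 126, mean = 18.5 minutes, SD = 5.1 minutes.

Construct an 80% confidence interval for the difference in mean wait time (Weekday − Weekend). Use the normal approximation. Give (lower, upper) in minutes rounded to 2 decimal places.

Standard errors of each mean: 2.2/√100 = 0.2200 and 5.1/√126 = 0.4543.
SE(x̄₁ − x̄₂) = √(0.2200² + 0.4543²) = 0.5048 for independent samples with unequal variances.
With z* = 1.282, the margin is 1.282 × 0.5048 = 0.6472.
x̄₁ − x̄₂ = 6.9 − 18.5 = -11.6000; the interval is -11.6000 ± 0.6472 = (-12.25, -10.95).

(-12.25, -10.95)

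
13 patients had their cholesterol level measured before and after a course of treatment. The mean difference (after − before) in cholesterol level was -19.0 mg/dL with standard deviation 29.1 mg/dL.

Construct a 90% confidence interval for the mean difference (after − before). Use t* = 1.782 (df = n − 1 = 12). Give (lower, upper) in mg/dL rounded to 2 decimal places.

Paired design: SE = s_d/√n = 29.1/√13 = 8.0709.
t* = 1.782; margin of error = 1.782 × 8.0709 = 14.3823.
-19.0 ± 14.3823 → (-33.38, -4.62).

(-33.38, -4.62)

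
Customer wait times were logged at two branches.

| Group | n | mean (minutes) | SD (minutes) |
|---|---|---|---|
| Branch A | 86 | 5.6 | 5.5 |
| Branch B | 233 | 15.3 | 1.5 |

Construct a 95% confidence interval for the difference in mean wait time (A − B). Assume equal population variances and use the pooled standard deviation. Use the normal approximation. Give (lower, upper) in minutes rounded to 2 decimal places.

Pooled variance s_p² = [85·5.5² + 232·1.5²] / (86+233−2) = 9.7579, so s_p = 3.1238.
SE_diff = s_p·√(1/n₁ + 1/n₂) = 3.1238·√(1/86 + 1/233) = 0.3941.
z* = 1.960; margin = 1.960 × 0.3941 = 0.7724.
Difference = 5.6 − 15.3 = -9.7000.
-9.7000 ± 0.7724 → (-10.47, -8.93).

(-10.47, -8.93)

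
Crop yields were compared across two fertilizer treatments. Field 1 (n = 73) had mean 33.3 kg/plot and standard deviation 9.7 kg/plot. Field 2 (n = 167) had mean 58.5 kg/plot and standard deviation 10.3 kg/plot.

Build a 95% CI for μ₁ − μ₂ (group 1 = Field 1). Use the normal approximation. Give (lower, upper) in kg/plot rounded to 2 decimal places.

(-27.92, -22.48)

SE₁ = s₁/√n₁ = 9.7/√73 = 1.1353; SE₂ = 10.3/√167 = 0.7970.
Independent samples, unequal variances: SE_diff = √(SE₁² + SE₂²) = √(1.28890609 + 0.635209) = 1.3871.
z* = 1.960, so margin of error = 1.960 × 1.3871 = 2.7187.
Difference in means = 33.3 − 58.5 = -25.2000.
-25.2000 ± 2.7187 → (-27.92, -22.48).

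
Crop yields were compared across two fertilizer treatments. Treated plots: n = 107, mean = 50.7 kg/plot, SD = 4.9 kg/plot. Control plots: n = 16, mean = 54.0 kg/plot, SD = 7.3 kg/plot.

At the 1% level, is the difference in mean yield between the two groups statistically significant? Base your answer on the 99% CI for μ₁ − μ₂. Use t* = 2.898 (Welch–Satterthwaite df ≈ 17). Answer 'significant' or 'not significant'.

Standard errors of each mean: 4.9/√107 = 0.4737 and 7.3/√16 = 1.8250.
SE(x̄₁ − x̄₂) = √(0.4737² + 1.8250²) = 1.8855 for independent samples with unequal variances.
With t* = 2.898, the margin is 2.898 × 1.8855 = 5.4642.
x̄₁ − x̄₂ = 50.7 − 54.0 = -3.3000; the interval is -3.3000 ± 5.4642 = (-8.7642, 2.1642).
The interval (-8.7642, 2.1642) contains 0, so the difference is not significant.

not significant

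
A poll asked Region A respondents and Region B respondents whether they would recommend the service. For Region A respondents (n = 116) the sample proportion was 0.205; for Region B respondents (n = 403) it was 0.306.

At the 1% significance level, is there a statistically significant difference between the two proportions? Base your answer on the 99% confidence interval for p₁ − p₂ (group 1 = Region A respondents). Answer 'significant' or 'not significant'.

The two standard errors are √(0.2050×0.7950/116) = 0.03748 and √(0.3060×0.6940/403) = 0.02296.
Because the samples are independent, SE_diff = √(0.03748² + 0.02296²) = 0.04395.
Using z* = 2.576 for 99%, ME = 2.576 × 0.04395 = 0.11322.
p̂₁ − p̂₂ = -0.1010; interval -0.1010 ± 0.11322 gives (-0.21422, 0.01222).
The interval (-0.21422, 0.01222) contains 0, so the difference is not significant.

not significant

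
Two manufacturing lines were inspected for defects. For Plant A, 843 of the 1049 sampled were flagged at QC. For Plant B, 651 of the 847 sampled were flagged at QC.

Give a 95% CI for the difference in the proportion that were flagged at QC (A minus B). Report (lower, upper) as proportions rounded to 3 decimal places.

p̂₁ = 843/1049 = 0.8036 and p̂₂ = 651/847 = 0.7686.
SE₁ = √(p̂₁(1−p̂₁)/n₁) = √(0.8036·0.1964/1049) = 0.01227; SE₂ = √(0.7686·0.2314/847) = 0.01449.
Independent samples: SE of the difference = √(SE₁² + SE₂²) = √(0.0001505529 + 0.0002099601) = 0.01899.
z* for 95% confidence is 1.960, so the margin of error is 1.960 × 0.01899 = 0.03722.
Point estimate p̂₁ − p̂₂ = 0.8036 − 0.7686 = 0.0350.
0.0350 ± 0.03722 → (-0.002, 0.072).

(-0.002, 0.072)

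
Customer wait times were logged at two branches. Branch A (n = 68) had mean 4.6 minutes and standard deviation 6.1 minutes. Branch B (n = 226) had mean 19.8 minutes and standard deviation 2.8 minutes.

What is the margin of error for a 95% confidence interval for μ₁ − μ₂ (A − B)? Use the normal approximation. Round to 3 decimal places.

Standard errors of each mean: 6.1/√68 = 0.7397 and 2.8/√226 = 0.1863.
SE(x̄₁ − x̄₂) = √(0.7397² + 0.1863²) = 0.7628 for independent samples with unequal variances.
With z* = 1.960, the margin is 1.960 × 0.7628 = 1.4951.

1.495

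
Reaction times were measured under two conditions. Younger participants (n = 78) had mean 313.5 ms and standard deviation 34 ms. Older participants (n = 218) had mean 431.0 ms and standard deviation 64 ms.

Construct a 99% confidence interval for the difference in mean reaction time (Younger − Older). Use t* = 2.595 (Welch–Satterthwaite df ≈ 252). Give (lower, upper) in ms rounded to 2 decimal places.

Per-group SEs: s₁/√n₁ = 34/√78 = 3.8497, s₂/√n₂ = 64/√218 = 4.3346.
Unpooled SE of the difference: √(14.82019009 + 18.78875716) = 5.7973.
Margin of error = t* · SE = 2.595 × 5.7973 = 15.0440.
x̄₁ − x̄₂ = 313.5 − 431.0 = -117.5000.
CI: -117.5000 ± 15.0440 = (-132.54, -102.46).

(-132.54, -102.46)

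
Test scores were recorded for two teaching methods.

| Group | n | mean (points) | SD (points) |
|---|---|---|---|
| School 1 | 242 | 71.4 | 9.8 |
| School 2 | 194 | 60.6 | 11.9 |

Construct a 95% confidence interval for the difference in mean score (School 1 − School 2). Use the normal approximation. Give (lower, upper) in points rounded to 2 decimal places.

Per-group SEs: s₁/√n₁ = 9.8/√242 = 0.6300, s₂/√n₂ = 11.9/√194 = 0.8544.
Unpooled SE of the difference: √(0.3969 + 0.72999936) = 1.0616.
Margin of error = z* · SE = 1.960 × 1.0616 = 2.0807.
x̄₁ − x̄₂ = 71.4 − 60.6 = 10.8000.
CI: 10.8000 ± 2.0807 = (8.72, 12.88).

(8.72, 12.88)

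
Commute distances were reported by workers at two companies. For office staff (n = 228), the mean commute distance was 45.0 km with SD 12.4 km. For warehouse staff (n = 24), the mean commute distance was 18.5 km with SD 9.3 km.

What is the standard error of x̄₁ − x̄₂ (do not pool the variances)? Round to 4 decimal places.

Per-group SEs: s₁/√n₁ = 12.4/√228 = 0.8212, s₂/√n₂ = 9.3/√24 = 1.8984.
Unpooled SE of the difference: √(0.67436944 + 3.60392256) = 2.0684.

2.0684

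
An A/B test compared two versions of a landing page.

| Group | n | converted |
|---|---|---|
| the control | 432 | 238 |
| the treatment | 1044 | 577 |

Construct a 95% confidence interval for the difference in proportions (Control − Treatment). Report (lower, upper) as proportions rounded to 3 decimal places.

Sample proportions: 238/432 = 0.5509, 577/1044 = 0.5527.
Each SE is √(p̂(1−p̂)/n): √(0.5509·0.4491/432) = 0.02393 and √(0.5527·0.4473/1044) = 0.01539.
SE(p̂₁ − p̂₂) = √(SE₁² + SE₂²) = √(0.0005726449 + 0.0002368521) = 0.02845, since the two samples are independent.
At 95% confidence z* = 1.960; margin = 1.960 × 0.02845 = 0.05576.
The difference is 0.5509 − 0.5527 = -0.0018, so the interval is -0.0018 ± 0.05576 = (-0.058, 0.054).

(-0.058, 0.054)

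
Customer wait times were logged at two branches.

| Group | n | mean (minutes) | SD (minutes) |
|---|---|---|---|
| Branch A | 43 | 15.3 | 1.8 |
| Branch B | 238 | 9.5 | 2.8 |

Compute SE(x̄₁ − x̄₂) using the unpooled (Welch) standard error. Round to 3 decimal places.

0.329

Per-group SEs: s₁/√n₁ = 1.8/√43 = 0.2745, s₂/√n₂ = 2.8/√238 = 0.1815.
Unpooled SE of the difference: √(0.07535025 + 0.03294225) = 0.3291.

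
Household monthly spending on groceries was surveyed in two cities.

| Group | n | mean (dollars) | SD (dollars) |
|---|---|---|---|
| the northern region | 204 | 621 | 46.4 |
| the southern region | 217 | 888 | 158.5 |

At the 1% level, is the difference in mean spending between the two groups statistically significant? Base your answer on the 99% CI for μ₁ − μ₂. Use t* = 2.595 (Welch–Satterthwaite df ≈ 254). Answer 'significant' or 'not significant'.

Standard errors of each mean: 46.4/√204 = 3.2486 and 158.5/√217 = 10.7597.
SE(x̄₁ − x̄₂) = √(3.2486² + 10.7597²) = 11.2394 for independent samples with unequal variances.
With t* = 2.595, the margin is 2.595 × 11.2394 = 29.1662.
x̄₁ − x̄₂ = 621 − 888 = -267.0000; the interval is -267.0000 ± 29.1662 = (-296.1662, -237.8338).
The interval (-296.1662, -237.8338) does not contain 0, so the difference is significant.

significant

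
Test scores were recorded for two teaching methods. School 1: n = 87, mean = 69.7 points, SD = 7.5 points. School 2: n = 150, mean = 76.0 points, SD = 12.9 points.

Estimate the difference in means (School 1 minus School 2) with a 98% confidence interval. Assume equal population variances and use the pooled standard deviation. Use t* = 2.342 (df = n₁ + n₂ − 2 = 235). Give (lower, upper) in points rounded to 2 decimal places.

(-9.84, -2.76)

Pooled variance s_p² = [86·7.5² + 149·12.9²] / (87+150−2) = 126.0961, so s_p = 11.2293.
SE_diff = s_p·√(1/n₁ + 1/n₂) = 11.2293·√(1/87 + 1/150) = 1.5133.
t* = 2.342; margin = 2.342 × 1.5133 = 3.5441.
Difference = 69.7 − 76.0 = -6.3000.
-6.3000 ± 3.5441 → (-9.84, -2.76).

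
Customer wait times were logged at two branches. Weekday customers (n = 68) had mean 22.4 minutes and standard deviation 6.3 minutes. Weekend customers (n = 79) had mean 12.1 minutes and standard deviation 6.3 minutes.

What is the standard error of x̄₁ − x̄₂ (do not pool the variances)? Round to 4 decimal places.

1.0422

Per-group SEs: s₁/√n₁ = 6.3/√68 = 0.7640, s₂/√n₂ = 6.3/√79 = 0.7088.
Unpooled SE of the difference: √(0.583696 + 0.50239744) = 1.0422.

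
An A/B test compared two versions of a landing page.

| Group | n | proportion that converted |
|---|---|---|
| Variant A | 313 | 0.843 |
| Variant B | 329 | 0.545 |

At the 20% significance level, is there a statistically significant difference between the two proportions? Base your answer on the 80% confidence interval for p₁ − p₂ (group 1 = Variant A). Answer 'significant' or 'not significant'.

significant

The two standard errors are √(0.8430×0.1570/313) = 0.02056 and √(0.5450×0.4550/329) = 0.02745.
Because the samples are independent, SE_diff = √(0.02056² + 0.02745²) = 0.03430.
Using z* = 1.282 for 80%, ME = 1.282 × 0.03430 = 0.04397.
p̂₁ − p̂₂ = 0.2980; interval 0.2980 ± 0.04397 gives (0.25403, 0.34197).
The interval (0.25403, 0.34197) does not contain 0, so the difference is significant.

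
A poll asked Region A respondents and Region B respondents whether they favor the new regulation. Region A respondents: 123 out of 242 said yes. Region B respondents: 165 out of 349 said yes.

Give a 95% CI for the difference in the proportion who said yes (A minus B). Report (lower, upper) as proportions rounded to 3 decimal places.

p̂₁ = 123/242 = 0.5083 and p̂₂ = 165/349 = 0.4728.
SE₁ = √(p̂₁(1−p̂₁)/n₁) = √(0.5083·0.4917/242) = 0.03214; SE₂ = √(0.4728·0.5272/349) = 0.02672.
Independent samples: SE of the difference = √(SE₁² + SE₂²) = √(0.0010329796 + 0.0007139584) = 0.04180.
z* for 95% confidence is 1.960, so the margin of error is 1.960 × 0.04180 = 0.08193.
Point estimate p̂₁ − p̂₂ = 0.5083 − 0.4728 = 0.0355.
0.0355 ± 0.08193 → (-0.046, 0.117).

(-0.046, 0.117)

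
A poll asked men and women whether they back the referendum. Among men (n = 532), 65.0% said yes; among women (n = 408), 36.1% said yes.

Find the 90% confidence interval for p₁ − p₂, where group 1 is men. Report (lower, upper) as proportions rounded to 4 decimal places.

Each SE is √(p̂(1−p̂)/n): √(0.6500·0.3500/532) = 0.02068 and √(0.3610·0.6390/408) = 0.02378.
SE(p̂₁ − p̂₂) = √(SE₁² + SE₂²) = √(0.0004276624 + 0.0005654884) = 0.03151, since the two samples are independent.
At 90% confidence z* = 1.645; margin = 1.645 × 0.03151 = 0.05183.
The difference is 0.6500 − 0.3610 = 0.2890, so the interval is 0.2890 ± 0.05183 = (0.2372, 0.3408).

(0.2372, 0.3408)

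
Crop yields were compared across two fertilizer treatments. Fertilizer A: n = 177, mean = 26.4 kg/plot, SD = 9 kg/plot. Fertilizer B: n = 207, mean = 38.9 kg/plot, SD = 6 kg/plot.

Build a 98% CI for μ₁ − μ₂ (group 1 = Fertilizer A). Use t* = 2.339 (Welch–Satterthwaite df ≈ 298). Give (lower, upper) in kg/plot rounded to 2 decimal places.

(-14.36, -10.64)

Per-group SEs: s₁/√n₁ = 9/√177 = 0.6765, s₂/√n₂ = 6/√207 = 0.4170.
Unpooled SE of the difference: √(0.45765225 + 0.173889) = 0.7947.
Margin of error = t* · SE = 2.339 × 0.7947 = 1.8588.
x̄₁ − x̄₂ = 26.4 − 38.9 = -12.5000.
CI: -12.5000 ± 1.8588 = (-14.36, -10.64).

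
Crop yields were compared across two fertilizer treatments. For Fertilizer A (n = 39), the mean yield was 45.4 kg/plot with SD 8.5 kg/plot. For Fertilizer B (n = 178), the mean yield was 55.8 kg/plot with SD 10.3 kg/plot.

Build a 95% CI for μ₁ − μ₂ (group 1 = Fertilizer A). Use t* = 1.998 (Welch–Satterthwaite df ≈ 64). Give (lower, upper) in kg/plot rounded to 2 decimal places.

(-13.53, -7.27)

Standard errors of each mean: 8.5/√39 = 1.3611 and 10.3/√178 = 0.7720.
SE(x̄₁ − x̄₂) = √(1.3611² + 0.7720²) = 1.5648 for independent samples with unequal variances.
With t* = 1.998, the margin is 1.998 × 1.5648 = 3.1265.
x̄₁ − x̄₂ = 45.4 − 55.8 = -10.4000; the interval is -10.4000 ± 3.1265 = (-13.53, -7.27).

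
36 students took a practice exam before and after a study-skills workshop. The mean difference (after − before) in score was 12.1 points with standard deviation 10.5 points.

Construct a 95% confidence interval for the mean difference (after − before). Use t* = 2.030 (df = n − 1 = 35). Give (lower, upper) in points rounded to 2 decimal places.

This is a matched-pairs design, so SE = s_d/√n = 10.5/√36 = 1.7500.
Margin = 2.030 × 1.7500 = 3.5525; the interval is 12.1 ± 3.5525 = (8.55, 15.65).

(8.55, 15.65)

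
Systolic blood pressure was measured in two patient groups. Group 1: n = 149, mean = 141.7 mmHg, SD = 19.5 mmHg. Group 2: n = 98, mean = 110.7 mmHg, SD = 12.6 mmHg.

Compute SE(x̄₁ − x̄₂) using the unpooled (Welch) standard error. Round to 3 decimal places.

Per-group SEs: s₁/√n₁ = 19.5/√149 = 1.5975, s₂/√n₂ = 12.6/√98 = 1.2728.
Unpooled SE of the difference: √(2.55200625 + 1.62001984) = 2.0426.

2.043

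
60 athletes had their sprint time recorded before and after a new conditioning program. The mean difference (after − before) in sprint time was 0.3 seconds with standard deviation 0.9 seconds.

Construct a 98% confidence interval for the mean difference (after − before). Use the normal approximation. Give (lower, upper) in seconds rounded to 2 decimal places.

(0.03, 0.57)

Paired design: SE = s_d/√n = 0.9/√60 = 0.1162.
z* = 2.326; margin of error = 2.326 × 0.1162 = 0.2703.
0.3 ± 0.2703 → (0.03, 0.57).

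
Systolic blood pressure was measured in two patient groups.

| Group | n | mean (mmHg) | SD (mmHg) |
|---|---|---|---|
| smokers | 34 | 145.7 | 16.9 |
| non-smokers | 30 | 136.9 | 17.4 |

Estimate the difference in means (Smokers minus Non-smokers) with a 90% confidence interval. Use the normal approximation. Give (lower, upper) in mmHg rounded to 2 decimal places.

SE₁ = s₁/√n₁ = 16.9/√34 = 2.8983; SE₂ = 17.4/√30 = 3.1768.
Independent samples, unequal variances: SE_diff = √(SE₁² + SE₂²) = √(8.40014289 + 10.09205824) = 4.3003.
z* = 1.645, so margin of error = 1.645 × 4.3003 = 7.0740.
Difference in means = 145.7 − 136.9 = 8.8000.
8.8000 ± 7.0740 → (1.73, 15.87).

(1.73, 15.87)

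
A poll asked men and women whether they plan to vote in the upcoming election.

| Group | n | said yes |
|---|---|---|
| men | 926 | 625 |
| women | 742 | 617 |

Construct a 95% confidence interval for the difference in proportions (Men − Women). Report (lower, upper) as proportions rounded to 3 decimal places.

(-0.197, -0.116)

Sample proportions: 625/926 = 0.6749, 617/742 = 0.8315.
Each SE is √(p̂(1−p̂)/n): √(0.6749·0.3251/926) = 0.01539 and √(0.8315·0.1685/742) = 0.01374.
SE(p̂₁ − p̂₂) = √(SE₁² + SE₂²) = √(0.0002368521 + 0.0001887876) = 0.02063, since the two samples are independent.
At 95% confidence z* = 1.960; margin = 1.960 × 0.02063 = 0.04043.
The difference is 0.6749 − 0.8315 = -0.1566, so the interval is -0.1566 ± 0.04043 = (-0.197, -0.116).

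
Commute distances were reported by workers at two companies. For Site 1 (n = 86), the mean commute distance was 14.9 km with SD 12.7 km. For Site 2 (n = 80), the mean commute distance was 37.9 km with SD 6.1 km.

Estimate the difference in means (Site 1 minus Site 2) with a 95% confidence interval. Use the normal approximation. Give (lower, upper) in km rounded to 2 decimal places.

(-26.00, -20.00)

SE₁ = s₁/√n₁ = 12.7/√86 = 1.3695; SE₂ = 6.1/√80 = 0.6820.
Independent samples, unequal variances: SE_diff = √(SE₁² + SE₂²) = √(1.87553025 + 0.465124) = 1.5299.
z* = 1.960, so margin of error = 1.960 × 1.5299 = 2.9986.
Difference in means = 14.9 − 37.9 = -23.0000.
-23.0000 ± 2.9986 → (-26.00, -20.00).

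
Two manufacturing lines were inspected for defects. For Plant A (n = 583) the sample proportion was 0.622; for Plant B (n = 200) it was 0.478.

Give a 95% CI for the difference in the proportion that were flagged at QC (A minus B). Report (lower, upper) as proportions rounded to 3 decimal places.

Each SE is √(p̂(1−p̂)/n): √(0.6220·0.3780/583) = 0.02008 and √(0.4780·0.5220/200) = 0.03532.
SE(p̂₁ − p̂₂) = √(SE₁² + SE₂²) = √(0.0004032064 + 0.0012475024) = 0.04063, since the two samples are independent.
At 95% confidence z* = 1.960; margin = 1.960 × 0.04063 = 0.07963.
The difference is 0.6220 − 0.4780 = 0.1440, so the interval is 0.1440 ± 0.07963 = (0.064, 0.224).

(0.064, 0.224)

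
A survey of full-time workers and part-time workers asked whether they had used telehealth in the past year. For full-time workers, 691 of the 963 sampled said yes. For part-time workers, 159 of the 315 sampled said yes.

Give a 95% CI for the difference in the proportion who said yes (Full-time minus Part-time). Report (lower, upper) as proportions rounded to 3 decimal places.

(0.151, 0.275)

First, p̂₁ = 691/963 = 0.7175; p̂₂ = 159/315 = 0.5048.
The two standard errors are √(0.7175×0.2825/963) = 0.01451 and √(0.5048×0.4952/315) = 0.02817.
Because the samples are independent, SE_diff = √(0.01451² + 0.02817²) = 0.03169.
Using z* = 1.960 for 95%, ME = 1.960 × 0.03169 = 0.06211.
p̂₁ − p̂₂ = 0.2127; interval 0.2127 ± 0.06211 gives (0.151, 0.275).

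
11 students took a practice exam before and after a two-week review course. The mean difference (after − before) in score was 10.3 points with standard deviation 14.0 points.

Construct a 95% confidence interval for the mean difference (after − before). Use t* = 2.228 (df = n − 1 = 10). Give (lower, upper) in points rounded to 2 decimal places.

(0.90, 19.70)

Paired design: SE = s_d/√n = 14.0/√11 = 4.2212.
t* = 2.228; margin of error = 2.228 × 4.2212 = 9.4048.
10.3 ± 9.4048 → (0.90, 19.70).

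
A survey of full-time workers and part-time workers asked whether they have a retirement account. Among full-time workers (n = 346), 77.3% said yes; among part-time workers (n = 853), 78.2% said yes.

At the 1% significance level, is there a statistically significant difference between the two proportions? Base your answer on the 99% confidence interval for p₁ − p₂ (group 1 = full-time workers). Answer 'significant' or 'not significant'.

not significant

SE₁ = √(p̂₁(1−p̂₁)/n₁) = √(0.7730·0.2270/346) = 0.02252; SE₂ = √(0.7820·0.2180/853) = 0.01414.
Independent samples: SE of the difference = √(SE₁² + SE₂²) = √(0.0005071504 + 0.0001999396) = 0.02659.
z* for 99% confidence is 2.576, so the margin of error is 2.576 × 0.02659 = 0.06850.
Point estimate p̂₁ − p̂₂ = 0.7730 − 0.7820 = -0.0090.
-0.0090 ± 0.06850 → (-0.07750, 0.05950).
The interval (-0.07750, 0.05950) contains 0, so the difference is not significant.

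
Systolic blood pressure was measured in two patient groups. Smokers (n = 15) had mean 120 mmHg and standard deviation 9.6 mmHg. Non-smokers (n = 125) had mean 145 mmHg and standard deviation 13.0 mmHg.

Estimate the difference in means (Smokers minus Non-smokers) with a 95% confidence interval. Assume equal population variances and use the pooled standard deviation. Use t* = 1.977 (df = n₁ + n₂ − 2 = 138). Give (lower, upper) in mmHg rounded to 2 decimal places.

(-31.86, -18.14)

s_p = √[((n₁−1)s₁² + (n₂−1)s₂²)/(n₁+n₂−2)] = √[(14·9.6² + 124·13.0²)/138] = 12.6966.
SE = 12.6966·√(1/15 + 1/125) = 3.4694.
With t* = 1.977, margin = 1.977 × 3.4694 = 6.8590.
x̄₁ − x̄₂ = 120 − 145 = -25.0000; interval -25.0000 ± 6.8590 = (-31.86, -18.14).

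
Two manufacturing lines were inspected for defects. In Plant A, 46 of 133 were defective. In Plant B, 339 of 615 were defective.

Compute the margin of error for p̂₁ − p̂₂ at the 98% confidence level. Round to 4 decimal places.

Sample proportions: 46/133 = 0.3459, 339/615 = 0.5512.
Each SE is √(p̂(1−p̂)/n): √(0.3459·0.6541/133) = 0.04125 and √(0.5512·0.4488/615) = 0.02006.
SE(p̂₁ − p̂₂) = √(SE₁² + SE₂²) = √(0.0017015625 + 0.0004024036) = 0.04587, since the two samples are independent.
At 98% confidence z* = 2.326; margin = 2.326 × 0.04587 = 0.10669.

0.1067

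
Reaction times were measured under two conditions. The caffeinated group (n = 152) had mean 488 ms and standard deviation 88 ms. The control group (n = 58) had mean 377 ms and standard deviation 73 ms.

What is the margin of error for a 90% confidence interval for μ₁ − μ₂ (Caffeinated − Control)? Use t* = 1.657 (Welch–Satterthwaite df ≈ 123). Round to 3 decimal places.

19.803

Standard errors of each mean: 88/√152 = 7.1377 and 73/√58 = 9.5854.
SE(x̄₁ − x̄₂) = √(7.1377² + 9.5854²) = 11.9510 for independent samples with unequal variances.
With t* = 1.657, the margin is 1.657 × 11.9510 = 19.8028.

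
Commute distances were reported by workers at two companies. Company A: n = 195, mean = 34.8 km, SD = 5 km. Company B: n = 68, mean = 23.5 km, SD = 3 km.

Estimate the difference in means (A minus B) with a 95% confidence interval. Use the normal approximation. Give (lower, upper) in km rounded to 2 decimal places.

SE₁ = s₁/√n₁ = 5/√195 = 0.3581; SE₂ = 3/√68 = 0.3638.
Independent samples, unequal variances: SE_diff = √(SE₁² + SE₂²) = √(0.12823561 + 0.13235044) = 0.5105.
z* = 1.960, so margin of error = 1.960 × 0.5105 = 1.0006.
Difference in means = 34.8 − 23.5 = 11.3000.
11.3000 ± 1.0006 → (10.30, 12.30).

(10.30, 12.30)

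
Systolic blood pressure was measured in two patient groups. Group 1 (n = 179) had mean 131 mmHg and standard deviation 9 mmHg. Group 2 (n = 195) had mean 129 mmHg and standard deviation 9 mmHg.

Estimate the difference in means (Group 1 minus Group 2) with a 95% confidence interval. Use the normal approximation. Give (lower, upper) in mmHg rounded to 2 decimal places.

(0.17, 3.83)

Per-group SEs: s₁/√n₁ = 9/√179 = 0.6727, s₂/√n₂ = 9/√195 = 0.6445.
Unpooled SE of the difference: √(0.45252529 + 0.41538025) = 0.9316.
Margin of error = z* · SE = 1.960 × 0.9316 = 1.8259.
x̄₁ − x̄₂ = 131 − 129 = 2.0000.
CI: 2.0000 ± 1.8259 = (0.17, 3.83).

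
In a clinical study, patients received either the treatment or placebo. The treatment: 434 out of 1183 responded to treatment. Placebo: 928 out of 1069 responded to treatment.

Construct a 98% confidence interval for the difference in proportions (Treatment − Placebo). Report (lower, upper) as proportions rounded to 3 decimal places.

First, p̂₁ = 434/1183 = 0.3669; p̂₂ = 928/1069 = 0.8681.
The two standard errors are √(0.3669×0.6331/1183) = 0.01401 and √(0.8681×0.1319/1069) = 0.01035.
Because the samples are independent, SE_diff = √(0.01401² + 0.01035²) = 0.01742.
Using z* = 2.326 for 98%, ME = 2.326 × 0.01742 = 0.04052.
p̂₁ − p̂₂ = -0.5012; interval -0.5012 ± 0.04052 gives (-0.542, -0.461).

(-0.542, -0.461)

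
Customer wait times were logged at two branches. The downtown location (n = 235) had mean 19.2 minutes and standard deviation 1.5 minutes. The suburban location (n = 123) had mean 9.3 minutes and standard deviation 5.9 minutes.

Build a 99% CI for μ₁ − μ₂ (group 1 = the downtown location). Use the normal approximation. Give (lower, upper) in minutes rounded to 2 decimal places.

Per-group SEs: s₁/√n₁ = 1.5/√235 = 0.0978, s₂/√n₂ = 5.9/√123 = 0.5320.
Unpooled SE of the difference: √(0.00956484 + 0.283024) = 0.5409.
Margin of error = z* · SE = 2.576 × 0.5409 = 1.3934.
x̄₁ − x̄₂ = 19.2 − 9.3 = 9.9000.
CI: 9.9000 ± 1.3934 = (8.51, 11.29).

(8.51, 11.29)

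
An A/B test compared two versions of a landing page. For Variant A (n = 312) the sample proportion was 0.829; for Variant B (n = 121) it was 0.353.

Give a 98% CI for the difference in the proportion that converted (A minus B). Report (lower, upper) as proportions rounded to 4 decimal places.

(0.3634, 0.5886)

The two standard errors are √(0.8290×0.1710/312) = 0.02132 and √(0.3530×0.6470/121) = 0.04345.
Because the samples are independent, SE_diff = √(0.02132² + 0.04345²) = 0.04840.
Using z* = 2.326 for 98%, ME = 2.326 × 0.04840 = 0.11258.
p̂₁ − p̂₂ = 0.4760; interval 0.4760 ± 0.11258 gives (0.3634, 0.5886).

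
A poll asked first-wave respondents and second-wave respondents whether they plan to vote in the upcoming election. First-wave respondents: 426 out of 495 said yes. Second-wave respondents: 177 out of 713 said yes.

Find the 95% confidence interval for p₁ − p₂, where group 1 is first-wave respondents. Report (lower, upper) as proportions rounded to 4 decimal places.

(0.5684, 0.6564)

First, p̂₁ = 426/495 = 0.8606; p̂₂ = 177/713 = 0.2482.
The two standard errors are √(0.8606×0.1394/495) = 0.01557 and √(0.2482×0.7518/713) = 0.01618.
Because the samples are independent, SE_diff = √(0.01557² + 0.01618²) = 0.02245.
Using z* = 1.960 for 95%, ME = 1.960 × 0.02245 = 0.04400.
p̂₁ − p̂₂ = 0.6124; interval 0.6124 ± 0.04400 gives (0.5684, 0.6564).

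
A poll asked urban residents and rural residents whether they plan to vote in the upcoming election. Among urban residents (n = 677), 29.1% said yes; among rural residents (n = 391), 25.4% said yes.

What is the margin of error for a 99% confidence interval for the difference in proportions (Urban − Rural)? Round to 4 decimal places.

The two standard errors are √(0.2910×0.7090/677) = 0.01746 and √(0.2540×0.7460/391) = 0.02201.
Because the samples are independent, SE_diff = √(0.01746² + 0.02201²) = 0.02809.
Using z* = 2.576 for 99%, ME = 2.576 × 0.02809 = 0.07236.

0.0724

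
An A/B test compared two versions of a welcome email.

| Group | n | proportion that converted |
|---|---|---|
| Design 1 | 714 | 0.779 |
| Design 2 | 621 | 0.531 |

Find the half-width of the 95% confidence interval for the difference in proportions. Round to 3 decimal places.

0.050

The two standard errors are √(0.7790×0.2210/714) = 0.01553 and √(0.5310×0.4690/621) = 0.02003.
Because the samples are independent, SE_diff = √(0.01553² + 0.02003²) = 0.02535.
Using z* = 1.960 for 95%, ME = 1.960 × 0.02535 = 0.04969.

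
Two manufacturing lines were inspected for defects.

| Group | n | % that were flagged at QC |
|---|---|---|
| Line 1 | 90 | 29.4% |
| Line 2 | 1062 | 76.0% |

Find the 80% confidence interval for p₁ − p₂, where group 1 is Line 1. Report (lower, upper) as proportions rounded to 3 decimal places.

Each SE is √(p̂(1−p̂)/n): √(0.2940·0.7060/90) = 0.04802 and √(0.7600·0.2400/1062) = 0.01311.
SE(p̂₁ − p̂₂) = √(SE₁² + SE₂²) = √(0.0023059204 + 0.0001718721) = 0.04978, since the two samples are independent.
At 80% confidence z* = 1.282; margin = 1.282 × 0.04978 = 0.06382.
The difference is 0.2940 − 0.7600 = -0.4660, so the interval is -0.4660 ± 0.06382 = (-0.530, -0.402).

(-0.530, -0.402)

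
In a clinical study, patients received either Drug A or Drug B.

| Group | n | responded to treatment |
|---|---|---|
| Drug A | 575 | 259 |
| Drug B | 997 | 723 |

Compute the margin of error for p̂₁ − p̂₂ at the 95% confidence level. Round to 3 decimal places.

First, p̂₁ = 259/575 = 0.4504; p̂₂ = 723/997 = 0.7252.
The two standard errors are √(0.4504×0.5496/575) = 0.02075 and √(0.7252×0.2748/997) = 0.01414.
Because the samples are independent, SE_diff = √(0.02075² + 0.01414²) = 0.02511.
Using z* = 1.960 for 95%, ME = 1.960 × 0.02511 = 0.04922.

0.049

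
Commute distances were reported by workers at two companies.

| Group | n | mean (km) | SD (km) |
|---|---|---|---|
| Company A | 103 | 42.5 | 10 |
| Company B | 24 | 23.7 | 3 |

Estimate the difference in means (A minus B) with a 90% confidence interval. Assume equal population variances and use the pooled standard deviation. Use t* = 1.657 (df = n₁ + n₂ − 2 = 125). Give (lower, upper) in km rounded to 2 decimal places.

Pooled variance s_p² = [102·10² + 23·3²] / (103+24−2) = 83.2560, so s_p = 9.1245.
SE_diff = s_p·√(1/n₁ + 1/n₂) = 9.1245·√(1/103 + 1/24) = 2.0682.
t* = 1.657; margin = 1.657 × 2.0682 = 3.4270.
Difference = 42.5 − 23.7 = 18.8000.
18.8000 ± 3.4270 → (15.37, 22.23).

(15.37, 22.23)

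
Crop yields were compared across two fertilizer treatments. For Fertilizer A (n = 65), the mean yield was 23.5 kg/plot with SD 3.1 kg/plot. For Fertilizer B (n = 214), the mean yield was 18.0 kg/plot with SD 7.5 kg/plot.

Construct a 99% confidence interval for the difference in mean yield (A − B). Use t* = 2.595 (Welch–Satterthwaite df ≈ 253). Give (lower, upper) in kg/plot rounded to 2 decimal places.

(3.84, 7.16)

Per-group SEs: s₁/√n₁ = 3.1/√65 = 0.3845, s₂/√n₂ = 7.5/√214 = 0.5127.
Unpooled SE of the difference: √(0.14784025 + 0.26286129) = 0.6409.
Margin of error = t* · SE = 2.595 × 0.6409 = 1.6631.
x̄₁ − x̄₂ = 23.5 − 18.0 = 5.5000.
CI: 5.5000 ± 1.6631 = (3.84, 7.16).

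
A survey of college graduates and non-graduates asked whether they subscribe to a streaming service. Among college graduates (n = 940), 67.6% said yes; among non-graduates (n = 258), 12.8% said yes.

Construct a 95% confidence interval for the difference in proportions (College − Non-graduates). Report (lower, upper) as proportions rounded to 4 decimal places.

Each SE is √(p̂(1−p̂)/n): √(0.6760·0.3240/940) = 0.01526 and √(0.1280·0.8720/258) = 0.02080.
SE(p̂₁ − p̂₂) = √(SE₁² + SE₂²) = √(0.0002328676 + 0.00043264) = 0.02580, since the two samples are independent.
At 95% confidence z* = 1.960; margin = 1.960 × 0.02580 = 0.05057.
The difference is 0.6760 − 0.1280 = 0.5480, so the interval is 0.5480 ± 0.05057 = (0.4974, 0.5986).

(0.4974, 0.5986)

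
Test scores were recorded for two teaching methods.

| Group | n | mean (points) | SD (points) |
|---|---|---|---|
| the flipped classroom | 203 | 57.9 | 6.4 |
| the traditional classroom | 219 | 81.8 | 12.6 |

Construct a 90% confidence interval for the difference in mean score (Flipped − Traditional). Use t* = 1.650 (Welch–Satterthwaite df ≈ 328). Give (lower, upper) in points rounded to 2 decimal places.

Per-group SEs: s₁/√n₁ = 6.4/√203 = 0.4492, s₂/√n₂ = 12.6/√219 = 0.8514.
Unpooled SE of the difference: √(0.20178064 + 0.72488196) = 0.9626.
Margin of error = t* · SE = 1.650 × 0.9626 = 1.5883.
x̄₁ − x̄₂ = 57.9 − 81.8 = -23.9000.
CI: -23.9000 ± 1.5883 = (-25.49, -22.31).

(-25.49, -22.31)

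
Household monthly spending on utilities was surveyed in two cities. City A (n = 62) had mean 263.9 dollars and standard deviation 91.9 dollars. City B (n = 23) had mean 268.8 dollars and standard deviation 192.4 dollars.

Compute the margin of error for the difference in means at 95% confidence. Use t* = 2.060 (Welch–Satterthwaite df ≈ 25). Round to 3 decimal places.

86.070

SE₁ = s₁/√n₁ = 91.9/√62 = 11.6713; SE₂ = 192.4/√23 = 40.1182.
Independent samples, unequal variances: SE_diff = √(SE₁² + SE₂²) = √(136.21924369 + 1609.46997124) = 41.7814.
t* = 2.060, so margin of error = 2.060 × 41.7814 = 86.0697.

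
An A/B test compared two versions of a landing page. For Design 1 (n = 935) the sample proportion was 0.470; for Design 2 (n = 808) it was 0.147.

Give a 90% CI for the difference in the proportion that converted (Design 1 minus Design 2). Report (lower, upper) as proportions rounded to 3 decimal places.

SE₁ = √(p̂₁(1−p̂₁)/n₁) = √(0.4700·0.5300/935) = 0.01632; SE₂ = √(0.1470·0.8530/808) = 0.01246.
Independent samples: SE of the difference = √(SE₁² + SE₂²) = √(0.0002663424 + 0.0001552516) = 0.02053.
z* for 90% confidence is 1.645, so the margin of error is 1.645 × 0.02053 = 0.03377.
Point estimate p̂₁ − p̂₂ = 0.4700 − 0.1470 = 0.3230.
0.3230 ± 0.03377 → (0.289, 0.357).

(0.289, 0.357)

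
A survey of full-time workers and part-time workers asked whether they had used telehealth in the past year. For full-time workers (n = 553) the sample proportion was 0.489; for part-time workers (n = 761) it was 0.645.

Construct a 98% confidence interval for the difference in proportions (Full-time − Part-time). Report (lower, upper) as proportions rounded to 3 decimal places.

SE₁ = √(p̂₁(1−p̂₁)/n₁) = √(0.4890·0.5110/553) = 0.02126; SE₂ = √(0.6450·0.3550/761) = 0.01735.
Independent samples: SE of the difference = √(SE₁² + SE₂²) = √(0.0004519876 + 0.0003010225) = 0.02744.
z* for 98% confidence is 2.326, so the margin of error is 2.326 × 0.02744 = 0.06383.
Point estimate p̂₁ − p̂₂ = 0.4890 − 0.6450 = -0.1560.
-0.1560 ± 0.06383 → (-0.220, -0.092).

(-0.220, -0.092)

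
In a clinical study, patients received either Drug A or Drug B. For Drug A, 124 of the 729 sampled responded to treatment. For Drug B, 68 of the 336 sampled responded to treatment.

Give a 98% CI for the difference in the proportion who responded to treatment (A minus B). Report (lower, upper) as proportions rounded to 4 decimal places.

p̂₁ = 124/729 = 0.1701 and p̂₂ = 68/336 = 0.2024.
SE₁ = √(p̂₁(1−p̂₁)/n₁) = √(0.1701·0.8299/729) = 0.01392; SE₂ = √(0.2024·0.7976/336) = 0.02192.
Independent samples: SE of the difference = √(SE₁² + SE₂²) = √(0.0001937664 + 0.0004804864) = 0.02597.
z* for 98% confidence is 2.326, so the margin of error is 2.326 × 0.02597 = 0.06041.
Point estimate p̂₁ − p̂₂ = 0.1701 − 0.2024 = -0.0323.
-0.0323 ± 0.06041 → (-0.0927, 0.0281).

(-0.0927, 0.0281)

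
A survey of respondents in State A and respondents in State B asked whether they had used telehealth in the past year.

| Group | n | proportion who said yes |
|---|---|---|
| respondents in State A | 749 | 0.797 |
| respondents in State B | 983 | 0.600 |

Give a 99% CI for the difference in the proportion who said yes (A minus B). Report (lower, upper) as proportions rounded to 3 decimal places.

The two standard errors are √(0.7970×0.2030/749) = 0.01470 and √(0.6000×0.4000/983) = 0.01563.
Because the samples are independent, SE_diff = √(0.01470² + 0.01563²) = 0.02146.
Using z* = 2.576 for 99%, ME = 2.576 × 0.02146 = 0.05528.
p̂₁ − p̂₂ = 0.1970; interval 0.1970 ± 0.05528 gives (0.142, 0.252).

(0.142, 0.252)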